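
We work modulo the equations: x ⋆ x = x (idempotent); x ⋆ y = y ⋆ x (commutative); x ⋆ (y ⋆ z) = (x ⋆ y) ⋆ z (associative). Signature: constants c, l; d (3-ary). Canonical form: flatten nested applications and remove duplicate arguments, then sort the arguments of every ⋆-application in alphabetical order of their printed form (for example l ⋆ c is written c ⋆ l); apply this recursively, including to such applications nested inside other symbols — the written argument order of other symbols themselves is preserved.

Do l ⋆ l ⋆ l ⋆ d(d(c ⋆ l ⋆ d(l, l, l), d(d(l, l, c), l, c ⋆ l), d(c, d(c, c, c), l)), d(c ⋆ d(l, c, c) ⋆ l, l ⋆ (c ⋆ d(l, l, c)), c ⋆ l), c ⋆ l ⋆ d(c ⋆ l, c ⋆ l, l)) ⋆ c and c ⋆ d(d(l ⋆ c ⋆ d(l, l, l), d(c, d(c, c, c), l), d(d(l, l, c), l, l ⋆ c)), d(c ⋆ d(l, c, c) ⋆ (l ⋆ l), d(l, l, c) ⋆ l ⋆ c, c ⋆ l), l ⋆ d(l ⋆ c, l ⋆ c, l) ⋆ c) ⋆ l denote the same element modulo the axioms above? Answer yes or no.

Left:  l ⋆ l ⋆ l ⋆ d(d(c ⋆ l ⋆ d(l, l, l), d(d(l, l, c), l, c ⋆ l), d(c, d(c, c, c), l)), d(c ⋆ d(l, c, c) ⋆ l, l ⋆ (c ⋆ d(l, l, c)), c ⋆ l), c ⋆ l ⋆ d(c ⋆ l, c ⋆ l, l)) ⋆ c
  Canonicalize subterm:  d(d(c ⋆ l ⋆ d(l, l, l), d(d(l, l, c), l, c ⋆ l), d(c, d(c, c, c), l)), d(c ⋆ d(l, c, c) ⋆ l, l ⋆ (c ⋆ d(l, l, c)), c ⋆ l), c ⋆ l ⋆ d(c ⋆ l, c ⋆ l, l))  →  d(d(c ⋆ d(l, l, l) ⋆ l, d(d(l, l, c), l, c ⋆ l), d(c, d(c, c, c), l)), d(c ⋆ d(l, c, c) ⋆ l, c ⋆ d(l, l, c) ⋆ l, c ⋆ l), c ⋆ d(c ⋆ l, c ⋆ l, l) ⋆ l)
  Deduplicate:  drop duplicate l, l
  Sort:  c ⋆ d(d(c ⋆ d(l, l, l) ⋆ l, d(d(l, l, c), l, c ⋆ l), d(c, d(c, c, c), l)), d(c ⋆ d(l, c, c) ⋆ l, c ⋆ d(l, l, c) ⋆ l, c ⋆ l), c ⋆ d(c ⋆ l, c ⋆ l, l) ⋆ l) ⋆ l
Right:  c ⋆ d(d(l ⋆ c ⋆ d(l, l, l), d(c, d(c, c, c), l), d(d(l, l, c), l, l ⋆ c)), d(c ⋆ d(l, c, c) ⋆ (l ⋆ l), d(l, l, c) ⋆ l ⋆ c, c ⋆ l), l ⋆ d(l ⋆ c, l ⋆ c, l) ⋆ c) ⋆ l
  Simplify inside:  d(d(l ⋆ c ⋆ d(l, l, l), d(c, d(c, c, c), l), d(d(l, l, c), l, l ⋆ c)), d(c ⋆ d(l, c, c) ⋆ (l ⋆ l), d(l, l, c) ⋆ l ⋆ c, c ⋆ l), l ⋆ d(l ⋆ c, l ⋆ c, l) ⋆ c)  →  d(d(c ⋆ d(l, l, l) ⋆ l, d(c, d(c, c, c), l), d(d(l, l, c), l, c ⋆ l)), d(c ⋆ d(l, c, c) ⋆ l, c ⋆ d(l, l, c) ⋆ l, c ⋆ l), c ⋆ d(c ⋆ l, c ⋆ l, l) ⋆ l)
  Sort:  c ⋆ d(d(c ⋆ d(l, l, l) ⋆ l, d(c, d(c, c, c), l), d(d(l, l, c), l, c ⋆ l)), d(c ⋆ d(l, c, c) ⋆ l, c ⋆ d(l, l, c) ⋆ l, c ⋆ l), c ⋆ d(c ⋆ l, c ⋆ l, l) ⋆ l) ⋆ l

Answer: no — c ⋆ d(d(c ⋆ d(l, l, l) ⋆ l, d(d(l, l, c), l, c ⋆ l), d(c, d(c, c, c), l)), d(c ⋆ d(l, c, c) ⋆ l, c ⋆ d(l, l, c) ⋆ l, c ⋆ l), c ⋆ d(c ⋆ l, c ⋆ l, l) ⋆ l) ⋆ l vs c ⋆ d(d(c ⋆ d(l, l, l) ⋆ l, d(c, d(c, c, c), l), d(d(l, l, c), l, c ⋆ l)), d(c ⋆ d(l, c, c) ⋆ l, c ⋆ d(l, l, c) ⋆ l, c ⋆ l), c ⋆ d(c ⋆ l, c ⋆ l, l) ⋆ l) ⋆ l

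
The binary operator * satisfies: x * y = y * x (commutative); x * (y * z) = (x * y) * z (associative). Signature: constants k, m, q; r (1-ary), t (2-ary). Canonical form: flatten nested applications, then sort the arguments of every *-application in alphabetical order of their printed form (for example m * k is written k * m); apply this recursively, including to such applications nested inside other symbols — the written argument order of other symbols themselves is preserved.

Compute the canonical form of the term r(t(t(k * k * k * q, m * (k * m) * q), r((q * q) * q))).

Answer: r(t(t(k * k * k * q, k * m * m * q), r(q * q * q)))

Derivation:
Focus inside:  m * (k * m) * q
Merge nested applications:  m * k * m * q
Sort:  k * m * m * q
Rebuild:  r(t(t(k * k * k * q, k * m * m * q), r(q * q * q)))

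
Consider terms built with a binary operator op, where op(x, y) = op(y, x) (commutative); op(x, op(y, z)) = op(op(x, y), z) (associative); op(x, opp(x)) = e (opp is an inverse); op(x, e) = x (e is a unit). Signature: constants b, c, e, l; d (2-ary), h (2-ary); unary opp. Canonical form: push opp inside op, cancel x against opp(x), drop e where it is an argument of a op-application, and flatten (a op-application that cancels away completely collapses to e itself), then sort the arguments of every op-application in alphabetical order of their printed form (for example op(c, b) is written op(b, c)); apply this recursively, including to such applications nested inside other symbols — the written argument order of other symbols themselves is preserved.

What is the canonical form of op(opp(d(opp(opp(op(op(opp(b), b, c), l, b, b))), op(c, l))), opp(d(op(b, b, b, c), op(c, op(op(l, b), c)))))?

Answer: op(opp(d(op(b, b, b, c), op(b, c, c, l))), opp(d(op(b, b, c, l), op(c, l))))

Derivation:
Push opp inside:  distribute opp over op and collapse double opp
Collect:  op(opp(d(op(b, b, c, l), op(c, l))), opp(d(op(b, b, b, c), op(b, c, c, l))))
Sort arguments:  op(opp(d(op(b, b, b, c), op(b, c, c, l))), opp(d(op(b, b, c, l), op(c, l))))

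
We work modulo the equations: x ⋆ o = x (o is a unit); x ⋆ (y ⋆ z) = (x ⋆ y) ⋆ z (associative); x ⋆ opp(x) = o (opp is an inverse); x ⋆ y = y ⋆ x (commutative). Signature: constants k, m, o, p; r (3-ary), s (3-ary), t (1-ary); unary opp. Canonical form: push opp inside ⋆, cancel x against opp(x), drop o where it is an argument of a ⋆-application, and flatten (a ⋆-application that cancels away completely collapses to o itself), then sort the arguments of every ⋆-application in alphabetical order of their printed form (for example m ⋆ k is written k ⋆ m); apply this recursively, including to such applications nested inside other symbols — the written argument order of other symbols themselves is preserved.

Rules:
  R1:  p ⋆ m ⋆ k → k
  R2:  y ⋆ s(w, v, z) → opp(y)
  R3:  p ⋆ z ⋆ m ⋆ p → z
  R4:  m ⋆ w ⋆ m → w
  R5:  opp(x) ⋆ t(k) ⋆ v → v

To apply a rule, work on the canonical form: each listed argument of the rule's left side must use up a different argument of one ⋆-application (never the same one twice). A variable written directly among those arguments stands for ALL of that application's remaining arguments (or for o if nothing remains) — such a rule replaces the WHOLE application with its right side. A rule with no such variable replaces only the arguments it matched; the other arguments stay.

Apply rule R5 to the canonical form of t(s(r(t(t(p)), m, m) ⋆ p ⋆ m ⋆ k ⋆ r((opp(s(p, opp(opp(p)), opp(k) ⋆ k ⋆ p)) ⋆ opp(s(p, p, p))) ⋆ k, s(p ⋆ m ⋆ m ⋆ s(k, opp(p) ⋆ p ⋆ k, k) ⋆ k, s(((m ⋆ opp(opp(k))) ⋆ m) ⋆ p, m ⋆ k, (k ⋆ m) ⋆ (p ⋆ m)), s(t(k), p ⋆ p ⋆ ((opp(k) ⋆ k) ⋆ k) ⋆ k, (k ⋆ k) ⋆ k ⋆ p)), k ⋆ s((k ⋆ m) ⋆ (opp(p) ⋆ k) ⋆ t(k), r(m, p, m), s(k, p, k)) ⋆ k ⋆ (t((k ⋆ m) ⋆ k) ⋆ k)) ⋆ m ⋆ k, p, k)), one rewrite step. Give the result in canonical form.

Answer: t(s(k ⋆ k ⋆ m ⋆ m ⋆ p ⋆ r(k ⋆ opp(s(p, p, p)) ⋆ opp(s(p, p, p)), s(k ⋆ m ⋆ m ⋆ p ⋆ s(k, k, k), s(k ⋆ m ⋆ m ⋆ p, k ⋆ m, k ⋆ m ⋆ m ⋆ p), s(t(k), k ⋆ k ⋆ p ⋆ p, k ⋆ k ⋆ k ⋆ p)), k ⋆ k ⋆ k ⋆ s(k ⋆ k ⋆ m, r(m, p, m), s(k, p, k)) ⋆ t(k ⋆ k ⋆ m)) ⋆ r(t(t(p)), m, m), p, k))

Derivation:
Canonical form:  t(s(k ⋆ k ⋆ m ⋆ m ⋆ p ⋆ r(k ⋆ opp(s(p, p, p)) ⋆ opp(s(p, p, p)), s(k ⋆ m ⋆ m ⋆ p ⋆ s(k, k, k), s(k ⋆ m ⋆ m ⋆ p, k ⋆ m, k ⋆ m ⋆ m ⋆ p), s(t(k), k ⋆ k ⋆ p ⋆ p, k ⋆ k ⋆ k ⋆ p)), k ⋆ k ⋆ k ⋆ s(k ⋆ k ⋆ m ⋆ opp(p) ⋆ t(k), r(m, p, m), s(k, p, k)) ⋆ t(k ⋆ k ⋆ m)) ⋆ r(t(t(p)), m, m), p, k))
Match R5:  consume opp(p), t(k);  v := k ⋆ k ⋆ m, x := p
The variable takes the whole remainder — replace the entire application.
Result:  t(s(k ⋆ k ⋆ m ⋆ m ⋆ p ⋆ r(k ⋆ opp(s(p, p, p)) ⋆ opp(s(p, p, p)), s(k ⋆ m ⋆ m ⋆ p ⋆ s(k, k, k), s(k ⋆ m ⋆ m ⋆ p, k ⋆ m, k ⋆ m ⋆ m ⋆ p), s(t(k), k ⋆ k ⋆ p ⋆ p, k ⋆ k ⋆ k ⋆ p)), k ⋆ k ⋆ k ⋆ s(k ⋆ k ⋆ m, r(m, p, m), s(k, p, k)) ⋆ t(k ⋆ k ⋆ m)) ⋆ r(t(t(p)), m, m), p, k))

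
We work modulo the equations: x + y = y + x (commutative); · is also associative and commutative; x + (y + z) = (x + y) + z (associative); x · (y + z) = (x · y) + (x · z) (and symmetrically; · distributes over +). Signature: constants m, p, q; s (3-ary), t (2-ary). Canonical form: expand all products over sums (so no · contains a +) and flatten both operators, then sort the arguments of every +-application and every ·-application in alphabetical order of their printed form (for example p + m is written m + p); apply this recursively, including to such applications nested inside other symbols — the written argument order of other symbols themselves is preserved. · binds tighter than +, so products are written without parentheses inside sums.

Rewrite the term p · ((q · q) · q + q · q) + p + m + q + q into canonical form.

Answer: m + p + p · q · q + p · q · q · q + q + q

Derivation:
Expand products over sums:  p · q · q · q + p · q · q + p + m + q + q
Sort:  m + p + p · q · q + p · q · q · q + q + q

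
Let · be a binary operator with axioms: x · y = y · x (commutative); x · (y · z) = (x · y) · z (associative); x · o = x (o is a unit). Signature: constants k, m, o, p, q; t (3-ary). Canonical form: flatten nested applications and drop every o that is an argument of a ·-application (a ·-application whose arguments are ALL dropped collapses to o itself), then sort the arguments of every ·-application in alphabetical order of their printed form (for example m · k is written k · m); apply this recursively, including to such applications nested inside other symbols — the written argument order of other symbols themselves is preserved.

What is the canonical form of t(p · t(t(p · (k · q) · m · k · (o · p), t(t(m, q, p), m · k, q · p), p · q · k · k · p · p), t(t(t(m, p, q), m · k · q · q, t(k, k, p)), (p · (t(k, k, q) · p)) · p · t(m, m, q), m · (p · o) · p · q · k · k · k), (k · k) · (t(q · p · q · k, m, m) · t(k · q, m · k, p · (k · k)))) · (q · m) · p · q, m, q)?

Focus inside:  p · t(t(p · (k · q) · m · k · (o · p), t(t(m, q, p), m · k, q · p), p · q · k · k · p · p), t(t(t(m, p, q), m · k · q · q, t(k, k, p)), (p · (t(k, k, q) · p)) · p · t(m, m, q), m · (p · o) · p · q · k · k · k), (k · k) · (t(q · p · q · k, m, m) · t(k · q, m · k, p · (k · k)))) · (q · m) · p · q
Un-nest:  p · t(t(p · (k · q) · m · k · (o · p), t(t(m, q, p), m · k, q · p), p · q · k · k · p · p), t(t(t(m, p, q), m · k · q · q, t(k, k, p)), (p · (t(k, k, q) · p)) · p · t(m, m, q), m · (p · o) · p · q · k · k · k), (k · k) · (t(q · p · q · k, m, m) · t(k · q, m · k, p · (k · k)))) · q · m · p · q
Canonicalize subterm:  t(t(p · (k · q) · m · k · (o · p), t(t(m, q, p), m · k, q · p), p · q · k · k · p · p), t(t(t(m, p, q), m · k · q · q, t(k, k, p)), (p · (t(k, k, q) · p)) · p · t(m, m, q), m · (p · o) · p · q · k · k · k), (k · k) · (t(q · p · q · k, m, m) · t(k · q, m · k, p · (k · k))))  →  t(t(k · k · m · p · p · q, t(t(m, q, p), k · m, p · q), k · k · p · p · p · q), t(t(t(m, p, q), k · m · q · q, t(k, k, p)), p · p · p · t(k, k, q) · t(m, m, q), k · k · k · m · p · p · q), k · k · t(k · p · q · q, m, m) · t(k · q, k · m, k · k · p))
Sort:  m · p · p · q · q · t(t(k · k · m · p · p · q, t(t(m, q, p), k · m, p · q), k · k · p · p · p · q), t(t(t(m, p, q), k · m · q · q, t(k, k, p)), p · p · p · t(k, k, q) · t(m, m, q), k · k · k · m · p · p · q), k · k · t(k · p · q · q, m, m) · t(k · q, k · m, k · k · p))
Reassemble:  t(m · p · p · q · q · t(t(k · k · m · p · p · q, t(t(m, q, p), k · m, p · q), k · k · p · p · p · q), t(t(t(m, p, q), k · m · q · q, t(k, k, p)), p · p · p · t(k, k, q) · t(m, m, q), k · k · k · m · p · p · q), k · k · t(k · p · q · q, m, m) · t(k · q, k · m, k · k · p)), m, q)

Answer: t(m · p · p · q · q · t(t(k · k · m · p · p · q, t(t(m, q, p), k · m, p · q), k · k · p · p · p · q), t(t(t(m, p, q), k · m · q · q, t(k, k, p)), p · p · p · t(k, k, q) · t(m, m, q), k · k · k · m · p · p · q), k · k · t(k · p · q · q, m, m) · t(k · q, k · m, k · k · p)), m, q)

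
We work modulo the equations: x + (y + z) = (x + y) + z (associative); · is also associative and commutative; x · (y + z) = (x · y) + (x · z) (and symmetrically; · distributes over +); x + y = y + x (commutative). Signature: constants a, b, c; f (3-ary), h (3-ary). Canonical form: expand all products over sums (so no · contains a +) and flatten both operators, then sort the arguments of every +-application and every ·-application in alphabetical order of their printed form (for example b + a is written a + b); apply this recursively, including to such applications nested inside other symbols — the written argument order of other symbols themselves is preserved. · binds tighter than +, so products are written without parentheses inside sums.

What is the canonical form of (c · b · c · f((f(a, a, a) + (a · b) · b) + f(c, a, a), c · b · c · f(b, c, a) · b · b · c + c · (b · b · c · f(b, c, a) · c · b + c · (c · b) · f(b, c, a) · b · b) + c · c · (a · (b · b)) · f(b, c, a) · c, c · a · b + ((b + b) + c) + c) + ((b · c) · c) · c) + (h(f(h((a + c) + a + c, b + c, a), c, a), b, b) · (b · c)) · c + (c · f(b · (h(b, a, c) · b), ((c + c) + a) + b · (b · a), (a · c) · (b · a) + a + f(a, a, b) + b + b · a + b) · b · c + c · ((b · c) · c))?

Expand products over sums:  b · c · c · f(a · b · b + f(a, a, a) + f(c, a, a), a · b · b · c · c · c · f(b, c, a) + b · b · b · c · c · c · f(b, c, a) + b · b · b · c · c · c · f(b, c, a) + b · b · b · c · c · c · f(b, c, a), a · b · c + b + b + c + c) + b · c · c · c + b · c · c · h(f(h(a + a + c + c, b + c, a), c, a), b, b) + b · c · c · f(b · b · h(b, a, c), a + a · b · b + c + c, a + a · a · b · c + a · b + b + b + f(a, a, b)) + b · c · c · c
Sort arguments:  b · c · c · c + b · c · c · c + b · c · c · f(a · b · b + f(a, a, a) + f(c, a, a), a · b · b · c · c · c · f(b, c, a) + b · b · b · c · c · c · f(b, c, a) + b · b · b · c · c · c · f(b, c, a) + b · b · b · c · c · c · f(b, c, a), a · b · c + b + b + c + c) + b · c · c · f(b · b · h(b, a, c), a + a · b · b + c + c, a + a · a · b · c + a · b + b + b + f(a, a, b)) + b · c · c · h(f(h(a + a + c + c, b + c, a), c, a), b, b)

Answer: b · c · c · c + b · c · c · c + b · c · c · f(a · b · b + f(a, a, a) + f(c, a, a), a · b · b · c · c · c · f(b, c, a) + b · b · b · c · c · c · f(b, c, a) + b · b · b · c · c · c · f(b, c, a) + b · b · b · c · c · c · f(b, c, a), a · b · c + b + b + c + c) + b · c · c · f(b · b · h(b, a, c), a + a · b · b + c + c, a + a · a · b · c + a · b + b + b + f(a, a, b)) + b · c · c · h(f(h(a + a + c + c, b + c, a), c, a), b, b)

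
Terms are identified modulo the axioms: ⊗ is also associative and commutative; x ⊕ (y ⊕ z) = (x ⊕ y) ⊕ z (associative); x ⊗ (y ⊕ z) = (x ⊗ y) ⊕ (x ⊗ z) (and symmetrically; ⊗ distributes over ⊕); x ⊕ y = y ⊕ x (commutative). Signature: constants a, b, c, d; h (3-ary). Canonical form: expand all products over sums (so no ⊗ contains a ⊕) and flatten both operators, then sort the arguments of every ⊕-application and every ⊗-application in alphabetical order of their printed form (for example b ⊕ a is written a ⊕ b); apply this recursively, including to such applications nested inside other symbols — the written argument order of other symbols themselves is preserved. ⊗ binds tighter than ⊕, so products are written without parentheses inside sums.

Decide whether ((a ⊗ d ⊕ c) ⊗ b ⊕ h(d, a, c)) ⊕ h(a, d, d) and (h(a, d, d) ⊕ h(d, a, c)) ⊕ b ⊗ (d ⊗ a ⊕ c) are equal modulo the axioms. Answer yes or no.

Left:  ((a ⊗ d ⊕ c) ⊗ b ⊕ h(d, a, c)) ⊕ h(a, d, d)
  Distribute:  a ⊗ b ⊗ d ⊕ b ⊗ c ⊕ h(d, a, c) ⊕ h(a, d, d)
  Sort arguments:  a ⊗ b ⊗ d ⊕ b ⊗ c ⊕ h(a, d, d) ⊕ h(d, a, c)
Right:  (h(a, d, d) ⊕ h(d, a, c)) ⊕ b ⊗ (d ⊗ a ⊕ c)
  Distribute:  h(a, d, d) ⊕ h(d, a, c) ⊕ a ⊗ b ⊗ d ⊕ b ⊗ c
  Sort:  a ⊗ b ⊗ d ⊕ b ⊗ c ⊕ h(a, d, d) ⊕ h(d, a, c)

Answer: yes — both canonical forms are a ⊗ b ⊗ d ⊕ b ⊗ c ⊕ h(a, d, d) ⊕ h(d, a, c)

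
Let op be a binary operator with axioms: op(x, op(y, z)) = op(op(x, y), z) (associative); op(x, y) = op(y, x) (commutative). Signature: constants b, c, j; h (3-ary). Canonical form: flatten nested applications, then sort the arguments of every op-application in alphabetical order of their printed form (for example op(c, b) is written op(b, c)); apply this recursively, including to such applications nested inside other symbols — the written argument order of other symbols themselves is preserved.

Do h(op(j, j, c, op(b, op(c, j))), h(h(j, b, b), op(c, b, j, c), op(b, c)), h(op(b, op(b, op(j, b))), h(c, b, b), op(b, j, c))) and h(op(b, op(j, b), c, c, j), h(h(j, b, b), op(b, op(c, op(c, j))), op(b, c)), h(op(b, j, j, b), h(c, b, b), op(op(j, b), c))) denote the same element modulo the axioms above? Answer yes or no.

Answer: no — h(op(b, c, c, j, j, j), h(h(j, b, b), op(b, c, c, j), op(b, c)), h(op(b, b, b, j), h(c, b, b), op(b, c, j))) vs h(op(b, b, c, c, j, j), h(h(j, b, b), op(b, c, c, j), op(b, c)), h(op(b, b, j, j), h(c, b, b), op(b, c, j)))

Derivation:
Left:  h(op(j, j, c, op(b, op(c, j))), h(h(j, b, b), op(c, b, j, c), op(b, c)), h(op(b, op(b, op(j, b))), h(c, b, b), op(b, j, c)))
  Work inside:  op(j, j, c, op(b, op(c, j)))
  Flatten:  op(j, j, c, b, c, j)
  Order the arguments:  op(b, c, c, j, j, j)
  Rebuild:  h(op(b, c, c, j, j, j), h(h(j, b, b), op(b, c, c, j), op(b, c)), h(op(b, b, b, j), h(c, b, b), op(b, c, j)))
Right:  h(op(b, op(j, b), c, c, j), h(h(j, b, b), op(b, op(c, op(c, j))), op(b, c)), h(op(b, j, j, b), h(c, b, b), op(op(j, b), c)))
  Work inside:  op(b, op(j, b), c, c, j)
  Flatten:  op(b, j, b, c, c, j)
  Order the arguments:  op(b, b, c, c, j, j)
  Put back:  h(op(b, b, c, c, j, j), h(h(j, b, b), op(b, c, c, j), op(b, c)), h(op(b, b, j, j), h(c, b, b), op(b, c, j)))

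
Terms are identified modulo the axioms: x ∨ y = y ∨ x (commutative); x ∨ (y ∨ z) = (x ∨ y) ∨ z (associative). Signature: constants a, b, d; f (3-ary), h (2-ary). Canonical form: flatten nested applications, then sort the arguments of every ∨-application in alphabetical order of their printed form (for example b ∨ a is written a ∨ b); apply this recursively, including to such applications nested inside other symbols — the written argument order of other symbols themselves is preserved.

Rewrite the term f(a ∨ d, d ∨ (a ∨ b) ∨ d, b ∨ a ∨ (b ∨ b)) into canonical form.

Work inside:  b ∨ a ∨ (b ∨ b)
Merge nested applications:  b ∨ a ∨ b ∨ b
Sort:  a ∨ b ∨ b ∨ b
Put back:  f(a ∨ d, a ∨ b ∨ d ∨ d, a ∨ b ∨ b ∨ b)

Answer: f(a ∨ d, a ∨ b ∨ d ∨ d, a ∨ b ∨ b ∨ b)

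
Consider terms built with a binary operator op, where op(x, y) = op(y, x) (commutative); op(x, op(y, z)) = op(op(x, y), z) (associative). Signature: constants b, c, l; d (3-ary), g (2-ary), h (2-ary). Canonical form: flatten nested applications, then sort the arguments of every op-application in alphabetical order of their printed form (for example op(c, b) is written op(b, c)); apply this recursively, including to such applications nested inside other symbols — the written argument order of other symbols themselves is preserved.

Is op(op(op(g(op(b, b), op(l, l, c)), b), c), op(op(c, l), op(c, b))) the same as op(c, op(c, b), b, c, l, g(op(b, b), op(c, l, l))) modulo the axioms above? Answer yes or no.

Left:  op(op(op(g(op(b, b), op(l, l, c)), b), c), op(op(c, l), op(c, b)))
  Merge nested applications:  op(g(op(b, b), op(l, l, c)), b, c, c, l, c, b)
  Inside:  g(op(b, b), op(l, l, c))  →  g(op(b, b), op(c, l, l))
  Sort:  op(b, b, c, c, c, g(op(b, b), op(c, l, l)), l)
Right:  op(c, op(c, b), b, c, l, g(op(b, b), op(c, l, l)))
  Un-nest:  op(c, c, b, b, c, l, g(op(b, b), op(c, l, l)))
  Sort arguments:  op(b, b, c, c, c, g(op(b, b), op(c, l, l)), l)

Answer: yes — both canonical forms are op(b, b, c, c, c, g(op(b, b), op(c, l, l)), l)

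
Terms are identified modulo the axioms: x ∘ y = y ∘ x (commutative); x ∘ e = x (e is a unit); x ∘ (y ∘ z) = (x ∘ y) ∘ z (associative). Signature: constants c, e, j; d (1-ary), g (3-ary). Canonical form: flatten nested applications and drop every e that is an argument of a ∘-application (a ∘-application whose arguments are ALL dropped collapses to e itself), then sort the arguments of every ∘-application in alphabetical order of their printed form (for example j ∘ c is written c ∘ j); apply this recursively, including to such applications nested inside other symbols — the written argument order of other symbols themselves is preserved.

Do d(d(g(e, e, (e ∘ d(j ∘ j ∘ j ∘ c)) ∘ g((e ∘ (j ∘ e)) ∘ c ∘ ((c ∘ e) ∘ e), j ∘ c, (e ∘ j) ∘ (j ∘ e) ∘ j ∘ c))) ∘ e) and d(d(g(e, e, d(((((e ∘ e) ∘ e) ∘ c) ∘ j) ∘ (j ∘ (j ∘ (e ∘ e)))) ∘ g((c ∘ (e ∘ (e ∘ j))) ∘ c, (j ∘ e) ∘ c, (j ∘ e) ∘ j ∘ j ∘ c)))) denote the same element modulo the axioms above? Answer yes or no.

Answer: yes — both canonical forms are d(d(g(e, e, d(c ∘ j ∘ j ∘ j) ∘ g(c ∘ c ∘ j, c ∘ j, c ∘ j ∘ j ∘ j))))

Derivation:
Left:  d(d(g(e, e, (e ∘ d(j ∘ j ∘ j ∘ c)) ∘ g((e ∘ (j ∘ e)) ∘ c ∘ ((c ∘ e) ∘ e), j ∘ c, (e ∘ j) ∘ (j ∘ e) ∘ j ∘ c))) ∘ e)
  Descend into:  d(g(e, e, (e ∘ d(j ∘ j ∘ j ∘ c)) ∘ g((e ∘ (j ∘ e)) ∘ c ∘ ((c ∘ e) ∘ e), j ∘ c, (e ∘ j) ∘ (j ∘ e) ∘ j ∘ c))) ∘ e
  Canonicalize subterm:  d(g(e, e, (e ∘ d(j ∘ j ∘ j ∘ c)) ∘ g((e ∘ (j ∘ e)) ∘ c ∘ ((c ∘ e) ∘ e), j ∘ c, (e ∘ j) ∘ (j ∘ e) ∘ j ∘ c)))  →  d(g(e, e, d(c ∘ j ∘ j ∘ j) ∘ g(c ∘ c ∘ j, c ∘ j, c ∘ j ∘ j ∘ j)))
  Unit:  drop e
  Order the arguments:  d(g(e, e, d(c ∘ j ∘ j ∘ j) ∘ g(c ∘ c ∘ j, c ∘ j, c ∘ j ∘ j ∘ j)))
  Reassemble:  d(d(g(e, e, d(c ∘ j ∘ j ∘ j) ∘ g(c ∘ c ∘ j, c ∘ j, c ∘ j ∘ j ∘ j))))
Right:  d(d(g(e, e, d(((((e ∘ e) ∘ e) ∘ c) ∘ j) ∘ (j ∘ (j ∘ (e ∘ e)))) ∘ g((c ∘ (e ∘ (e ∘ j))) ∘ c, (j ∘ e) ∘ c, (j ∘ e) ∘ j ∘ j ∘ c))))
  Focus inside:  d(((((e ∘ e) ∘ e) ∘ c) ∘ j) ∘ (j ∘ (j ∘ (e ∘ e)))) ∘ g((c ∘ (e ∘ (e ∘ j))) ∘ c, (j ∘ e) ∘ c, (j ∘ e) ∘ j ∘ j ∘ c)
  Simplify inside:  d(((((e ∘ e) ∘ e) ∘ c) ∘ j) ∘ (j ∘ (j ∘ (e ∘ e))))  →  d(c ∘ j ∘ j ∘ j)
  Canonicalize subterm:  g((c ∘ (e ∘ (e ∘ j))) ∘ c, (j ∘ e) ∘ c, (j ∘ e) ∘ j ∘ j ∘ c)  →  g(c ∘ c ∘ j, c ∘ j, c ∘ j ∘ j ∘ j)
  Sort arguments:  d(c ∘ j ∘ j ∘ j) ∘ g(c ∘ c ∘ j, c ∘ j, c ∘ j ∘ j ∘ j)
  Rebuild:  d(d(g(e, e, d(c ∘ j ∘ j ∘ j) ∘ g(c ∘ c ∘ j, c ∘ j, c ∘ j ∘ j ∘ j))))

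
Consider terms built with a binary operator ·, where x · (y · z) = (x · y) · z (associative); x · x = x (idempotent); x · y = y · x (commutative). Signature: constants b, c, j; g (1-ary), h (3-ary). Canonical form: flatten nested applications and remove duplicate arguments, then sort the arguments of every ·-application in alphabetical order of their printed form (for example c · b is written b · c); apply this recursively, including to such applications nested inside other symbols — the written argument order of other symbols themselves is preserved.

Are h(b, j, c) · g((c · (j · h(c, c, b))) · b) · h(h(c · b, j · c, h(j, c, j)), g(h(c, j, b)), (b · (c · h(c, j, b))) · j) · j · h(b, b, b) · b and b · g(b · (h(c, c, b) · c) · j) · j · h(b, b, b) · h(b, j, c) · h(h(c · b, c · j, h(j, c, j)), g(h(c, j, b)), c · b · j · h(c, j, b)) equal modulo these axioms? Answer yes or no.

Left:  h(b, j, c) · g((c · (j · h(c, c, b))) · b) · h(h(c · b, j · c, h(j, c, j)), g(h(c, j, b)), (b · (c · h(c, j, b))) · j) · j · h(b, b, b) · b
  Canonicalize subterm:  g((c · (j · h(c, c, b))) · b)  →  g(b · c · h(c, c, b) · j)
  Inside:  h(h(c · b, j · c, h(j, c, j)), g(h(c, j, b)), (b · (c · h(c, j, b))) · j)  →  h(h(b · c, c · j, h(j, c, j)), g(h(c, j, b)), b · c · h(c, j, b) · j)
  Sort:  b · g(b · c · h(c, c, b) · j) · h(b, b, b) · h(b, j, c) · h(h(b · c, c · j, h(j, c, j)), g(h(c, j, b)), b · c · h(c, j, b) · j) · j
Right:  b · g(b · (h(c, c, b) · c) · j) · j · h(b, b, b) · h(b, j, c) · h(h(c · b, c · j, h(j, c, j)), g(h(c, j, b)), c · b · j · h(c, j, b))
  Inside:  g(b · (h(c, c, b) · c) · j)  →  g(b · c · h(c, c, b) · j)
  Canonicalize subterm:  h(h(c · b, c · j, h(j, c, j)), g(h(c, j, b)), c · b · j · h(c, j, b))  →  h(h(b · c, c · j, h(j, c, j)), g(h(c, j, b)), b · c · h(c, j, b) · j)
  Order the arguments:  b · g(b · c · h(c, c, b) · j) · h(b, b, b) · h(b, j, c) · h(h(b · c, c · j, h(j, c, j)), g(h(c, j, b)), b · c · h(c, j, b) · j) · j

Answer: yes — both canonical forms are b · g(b · c · h(c, c, b) · j) · h(b, b, b) · h(b, j, c) · h(h(b · c, c · j, h(j, c, j)), g(h(c, j, b)), b · c · h(c, j, b) · j) · j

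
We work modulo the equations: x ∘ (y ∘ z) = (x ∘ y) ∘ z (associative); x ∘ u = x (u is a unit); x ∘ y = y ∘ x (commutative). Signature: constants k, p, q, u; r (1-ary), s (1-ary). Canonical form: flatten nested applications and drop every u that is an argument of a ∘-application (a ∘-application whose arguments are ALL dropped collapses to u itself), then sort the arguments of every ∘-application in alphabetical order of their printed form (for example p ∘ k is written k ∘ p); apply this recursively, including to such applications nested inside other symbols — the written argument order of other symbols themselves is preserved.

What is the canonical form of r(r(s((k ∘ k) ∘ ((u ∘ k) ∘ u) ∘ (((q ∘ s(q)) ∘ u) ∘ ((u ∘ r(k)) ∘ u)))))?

Descend into:  (k ∘ k) ∘ ((u ∘ k) ∘ u) ∘ (((q ∘ s(q)) ∘ u) ∘ ((u ∘ r(k)) ∘ u))
Merge nested applications:  k ∘ k ∘ u ∘ k ∘ u ∘ q ∘ s(q) ∘ u ∘ u ∘ r(k) ∘ u
Drop the unit:  drop u (×5)
Sort arguments:  k ∘ k ∘ k ∘ q ∘ r(k) ∘ s(q)
Put back:  r(r(s(k ∘ k ∘ k ∘ q ∘ r(k) ∘ s(q))))

Answer: r(r(s(k ∘ k ∘ k ∘ q ∘ r(k) ∘ s(q))))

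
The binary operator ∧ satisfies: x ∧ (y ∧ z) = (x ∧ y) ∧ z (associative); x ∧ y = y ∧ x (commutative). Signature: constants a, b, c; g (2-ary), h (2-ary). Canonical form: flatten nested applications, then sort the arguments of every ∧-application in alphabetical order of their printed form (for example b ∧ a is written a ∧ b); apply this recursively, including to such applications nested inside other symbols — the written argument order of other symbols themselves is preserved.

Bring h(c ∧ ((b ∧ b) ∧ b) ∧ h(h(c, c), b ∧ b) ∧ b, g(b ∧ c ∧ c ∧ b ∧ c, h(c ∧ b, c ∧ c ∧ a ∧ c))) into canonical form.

Answer: h(b ∧ b ∧ b ∧ b ∧ c ∧ h(h(c, c), b ∧ b), g(b ∧ b ∧ c ∧ c ∧ c, h(b ∧ c, a ∧ c ∧ c ∧ c)))

Derivation:
Focus inside:  c ∧ ((b ∧ b) ∧ b) ∧ h(h(c, c), b ∧ b) ∧ b
Flatten:  c ∧ b ∧ b ∧ b ∧ h(h(c, c), b ∧ b) ∧ b
Order the arguments:  b ∧ b ∧ b ∧ b ∧ c ∧ h(h(c, c), b ∧ b)
Rebuild:  h(b ∧ b ∧ b ∧ b ∧ c ∧ h(h(c, c), b ∧ b), g(b ∧ b ∧ c ∧ c ∧ c, h(b ∧ c, a ∧ c ∧ c ∧ c)))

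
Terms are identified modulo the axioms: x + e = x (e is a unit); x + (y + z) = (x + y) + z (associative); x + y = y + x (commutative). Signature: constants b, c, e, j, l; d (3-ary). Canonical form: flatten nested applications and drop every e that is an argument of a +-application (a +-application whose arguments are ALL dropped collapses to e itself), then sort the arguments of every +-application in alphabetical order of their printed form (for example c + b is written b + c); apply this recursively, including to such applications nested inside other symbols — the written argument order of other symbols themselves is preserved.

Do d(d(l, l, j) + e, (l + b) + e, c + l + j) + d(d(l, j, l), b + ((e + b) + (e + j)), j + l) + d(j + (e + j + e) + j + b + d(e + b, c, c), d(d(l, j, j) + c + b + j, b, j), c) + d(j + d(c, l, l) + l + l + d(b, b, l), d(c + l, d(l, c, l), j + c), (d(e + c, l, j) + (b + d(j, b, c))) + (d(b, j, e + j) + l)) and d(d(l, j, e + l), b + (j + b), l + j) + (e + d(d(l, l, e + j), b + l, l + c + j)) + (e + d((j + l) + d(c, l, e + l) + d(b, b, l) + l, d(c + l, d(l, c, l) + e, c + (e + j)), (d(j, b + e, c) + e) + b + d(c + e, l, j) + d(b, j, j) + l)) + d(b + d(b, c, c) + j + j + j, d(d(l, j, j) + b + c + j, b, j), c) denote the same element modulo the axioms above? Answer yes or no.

Answer: yes — both canonical forms are d(b + d(b, c, c) + j + j + j, d(b + c + d(l, j, j) + j, b, j), c) + d(d(b, b, l) + d(c, l, l) + j + l + l, d(c + l, d(l, c, l), c + j), b + d(b, j, j) + d(c, l, j) + d(j, b, c) + l) + d(d(l, j, l), b + b + j, j + l) + d(d(l, l, j), b + l, c + j + l)

Derivation:
Left:  d(d(l, l, j) + e, (l + b) + e, c + l + j) + d(d(l, j, l), b + ((e + b) + (e + j)), j + l) + d(j + (e + j + e) + j + b + d(e + b, c, c), d(d(l, j, j) + c + b + j, b, j), c) + d(j + d(c, l, l) + l + l + d(b, b, l), d(c + l, d(l, c, l), j + c), (d(e + c, l, j) + (b + d(j, b, c))) + (d(b, j, e + j) + l))
  Inside:  d(d(l, l, j) + e, (l + b) + e, c + l + j)  →  d(d(l, l, j), b + l, c + j + l)
  Canonicalize subterm:  d(d(l, j, l), b + ((e + b) + (e + j)), j + l)  →  d(d(l, j, l), b + b + j, j + l)
  Canonicalize subterm:  d(j + (e + j + e) + j + b + d(e + b, c, c), d(d(l, j, j) + c + b + j, b, j), c)  →  d(b + d(b, c, c) + j + j + j, d(b + c + d(l, j, j) + j, b, j), c)
  Sort:  d(b + d(b, c, c) + j + j + j, d(b + c + d(l, j, j) + j, b, j), c) + d(d(b, b, l) + d(c, l, l) + j + l + l, d(c + l, d(l, c, l), c + j), b + d(b, j, j) + d(c, l, j) + d(j, b, c) + l) + d(d(l, j, l), b + b + j, j + l) + d(d(l, l, j), b + l, c + j + l)
Right:  d(d(l, j, e + l), b + (j + b), l + j) + (e + d(d(l, l, e + j), b + l, l + c + j)) + (e + d((j + l) + d(c, l, e + l) + d(b, b, l) + l, d(c + l, d(l, c, l) + e, c + (e + j)), (d(j, b + e, c) + e) + b + d(c + e, l, j) + d(b, j, j) + l)) + d(b + d(b, c, c) + j + j + j, d(d(l, j, j) + b + c + j, b, j), c)
  Merge nested applications:  d(d(l, j, e + l), b + (j + b), l + j) + e + d(d(l, l, e + j), b + l, l + c + j) + e + d((j + l) + d(c, l, e + l) + d(b, b, l) + l, d(c + l, d(l, c, l) + e, c + (e + j)), (d(j, b + e, c) + e) + b + d(c + e, l, j) + d(b, j, j) + l) + d(b + d(b, c, c) + j + j + j, d(d(l, j, j) + b + c + j, b, j), c)
  Inside:  d(d(l, j, e + l), b + (j + b), l + j)  →  d(d(l, j, l), b + b + j, j + l)
  Simplify inside:  d(d(l, l, e + j), b + l, l + c + j)  →  d(d(l, l, j), b + l, c + j + l)
  Inside:  d((j + l) + d(c, l, e + l) + d(b, b, l) + l, d(c + l, d(l, c, l) + e, c + (e + j)), (d(j, b + e, c) + e) + b + d(c + e, l, j) + d(b, j, j) + l)  →  d(d(b, b, l) + d(c, l, l) + j + l + l, d(c + l, d(l, c, l), c + j), b + d(b, j, j) + d(c, l, j) + d(j, b, c) + l)
  Units out:  drop e (×2)
  Sort:  d(b + d(b, c, c) + j + j + j, d(b + c + d(l, j, j) + j, b, j), c) + d(d(b, b, l) + d(c, l, l) + j + l + l, d(c + l, d(l, c, l), c + j), b + d(b, j, j) + d(c, l, j) + d(j, b, c) + l) + d(d(l, j, l), b + b + j, j + l) + d(d(l, l, j), b + l, c + j + l)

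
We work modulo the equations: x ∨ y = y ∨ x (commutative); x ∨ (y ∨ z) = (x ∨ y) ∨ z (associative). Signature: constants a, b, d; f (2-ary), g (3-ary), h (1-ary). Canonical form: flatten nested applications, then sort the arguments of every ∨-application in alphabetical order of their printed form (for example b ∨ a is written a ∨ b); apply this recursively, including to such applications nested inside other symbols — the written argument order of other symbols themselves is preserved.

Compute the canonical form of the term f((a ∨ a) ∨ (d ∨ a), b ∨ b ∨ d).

Work inside:  (a ∨ a) ∨ (d ∨ a)
Flatten:  a ∨ a ∨ d ∨ a
Sort:  a ∨ a ∨ a ∨ d
Rebuild:  f(a ∨ a ∨ a ∨ d, b ∨ b ∨ d)

Answer: f(a ∨ a ∨ a ∨ d, b ∨ b ∨ d)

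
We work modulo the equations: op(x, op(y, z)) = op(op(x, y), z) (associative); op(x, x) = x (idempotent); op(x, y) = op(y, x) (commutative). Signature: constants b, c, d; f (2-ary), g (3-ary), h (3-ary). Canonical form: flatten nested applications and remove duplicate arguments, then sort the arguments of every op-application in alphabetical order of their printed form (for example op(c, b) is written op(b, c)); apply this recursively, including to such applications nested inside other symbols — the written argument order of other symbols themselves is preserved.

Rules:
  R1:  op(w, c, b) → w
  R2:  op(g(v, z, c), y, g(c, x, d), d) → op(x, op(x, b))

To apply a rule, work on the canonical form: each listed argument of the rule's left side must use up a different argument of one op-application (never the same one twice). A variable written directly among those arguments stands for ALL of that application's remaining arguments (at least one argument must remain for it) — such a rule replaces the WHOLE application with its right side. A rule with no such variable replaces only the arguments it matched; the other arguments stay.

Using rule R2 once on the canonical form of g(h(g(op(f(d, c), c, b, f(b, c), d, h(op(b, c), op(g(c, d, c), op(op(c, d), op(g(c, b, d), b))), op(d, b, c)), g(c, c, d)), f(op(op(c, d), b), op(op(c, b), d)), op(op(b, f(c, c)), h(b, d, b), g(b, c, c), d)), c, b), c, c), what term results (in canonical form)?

Answer: g(h(g(op(b, c, d, f(b, c), f(d, c), g(c, c, d), h(op(b, c), b, op(b, c, d))), f(op(b, c, d), op(b, c, d)), op(b, d, f(c, c), g(b, c, c), h(b, d, b))), c, b), c, c)

Derivation:
Canonical form:  g(h(g(op(b, c, d, f(b, c), f(d, c), g(c, c, d), h(op(b, c), op(b, c, d, g(c, b, d), g(c, d, c)), op(b, c, d))), f(op(b, c, d), op(b, c, d)), op(b, d, f(c, c), g(b, c, c), h(b, d, b))), c, b), c, c)
Apply R2:  consuming d, g(c, b, d), g(c, d, c);  v := c, x := b, y := op(b, c), z := d
The variable takes the whole remainder — replace the entire application.
New term:  g(h(g(op(b, c, d, f(b, c), f(d, c), g(c, c, d), h(op(b, c), b, op(b, c, d))), f(op(b, c, d), op(b, c, d)), op(b, d, f(c, c), g(b, c, c), h(b, d, b))), c, b), c, c)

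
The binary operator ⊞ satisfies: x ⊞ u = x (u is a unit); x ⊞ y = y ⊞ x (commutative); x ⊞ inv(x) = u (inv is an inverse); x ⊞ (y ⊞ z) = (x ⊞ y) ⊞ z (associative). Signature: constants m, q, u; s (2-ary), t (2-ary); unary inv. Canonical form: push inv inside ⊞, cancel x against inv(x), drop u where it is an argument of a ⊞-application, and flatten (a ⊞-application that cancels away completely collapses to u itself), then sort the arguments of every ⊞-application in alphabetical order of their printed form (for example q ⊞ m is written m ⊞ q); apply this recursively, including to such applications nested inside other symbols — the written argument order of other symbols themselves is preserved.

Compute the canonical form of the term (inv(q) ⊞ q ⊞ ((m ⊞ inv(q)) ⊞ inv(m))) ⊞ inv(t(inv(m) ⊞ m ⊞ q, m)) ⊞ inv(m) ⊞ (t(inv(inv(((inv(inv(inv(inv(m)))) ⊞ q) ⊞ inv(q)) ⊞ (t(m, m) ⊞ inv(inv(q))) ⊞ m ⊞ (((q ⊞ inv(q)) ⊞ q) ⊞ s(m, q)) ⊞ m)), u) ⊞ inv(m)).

Answer: inv(m) ⊞ inv(m) ⊞ inv(q) ⊞ inv(t(q, m)) ⊞ t(m ⊞ m ⊞ m ⊞ q ⊞ q ⊞ s(m, q) ⊞ t(m, m), u)

Derivation:
Push inv inside:  distribute inv over ⊞ and collapse double inv
Collect terms:  inv(q) ⊞ inv(m) ⊞ inv(m) ⊞ inv(t(q, m)) ⊞ t(m ⊞ m ⊞ m ⊞ q ⊞ q ⊞ s(m, q) ⊞ t(m, m), u)
Sort arguments:  inv(m) ⊞ inv(m) ⊞ inv(q) ⊞ inv(t(q, m)) ⊞ t(m ⊞ m ⊞ m ⊞ q ⊞ q ⊞ s(m, q) ⊞ t(m, m), u)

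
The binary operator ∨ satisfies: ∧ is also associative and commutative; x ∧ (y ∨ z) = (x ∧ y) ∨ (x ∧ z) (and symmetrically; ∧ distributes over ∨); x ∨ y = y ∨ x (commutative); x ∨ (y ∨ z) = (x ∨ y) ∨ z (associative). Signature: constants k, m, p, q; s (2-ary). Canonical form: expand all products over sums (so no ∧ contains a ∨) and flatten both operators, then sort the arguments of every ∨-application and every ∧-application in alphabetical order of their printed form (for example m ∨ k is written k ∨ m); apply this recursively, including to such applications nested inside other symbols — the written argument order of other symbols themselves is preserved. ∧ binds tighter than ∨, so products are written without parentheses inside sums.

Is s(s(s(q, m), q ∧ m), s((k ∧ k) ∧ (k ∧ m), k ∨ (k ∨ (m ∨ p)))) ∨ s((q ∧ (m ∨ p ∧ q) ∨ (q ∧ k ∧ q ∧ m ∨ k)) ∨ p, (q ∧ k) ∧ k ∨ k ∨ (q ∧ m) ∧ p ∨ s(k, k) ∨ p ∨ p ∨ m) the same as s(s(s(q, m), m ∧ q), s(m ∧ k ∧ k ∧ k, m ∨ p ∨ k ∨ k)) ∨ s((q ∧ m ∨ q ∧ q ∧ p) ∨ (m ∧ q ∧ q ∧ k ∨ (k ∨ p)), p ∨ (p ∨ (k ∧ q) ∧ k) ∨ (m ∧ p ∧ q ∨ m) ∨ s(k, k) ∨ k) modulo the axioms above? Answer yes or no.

Left:  s(s(s(q, m), q ∧ m), s((k ∧ k) ∧ (k ∧ m), k ∨ (k ∨ (m ∨ p)))) ∨ s((q ∧ (m ∨ p ∧ q) ∨ (q ∧ k ∧ q ∧ m ∨ k)) ∨ p, (q ∧ k) ∧ k ∨ k ∨ (q ∧ m) ∧ p ∨ s(k, k) ∨ p ∨ p ∨ m)
  Expand products over sums:  s(s(s(q, m), m ∧ q), s(k ∧ k ∧ k ∧ m, k ∨ k ∨ m ∨ p)) ∨ s(k ∨ k ∧ m ∧ q ∧ q ∨ m ∧ q ∨ p ∨ p ∧ q ∧ q, k ∨ k ∧ k ∧ q ∨ m ∨ m ∧ p ∧ q ∨ p ∨ p ∨ s(k, k))
  Order the arguments:  s(k ∨ k ∧ m ∧ q ∧ q ∨ m ∧ q ∨ p ∨ p ∧ q ∧ q, k ∨ k ∧ k ∧ q ∨ m ∨ m ∧ p ∧ q ∨ p ∨ p ∨ s(k, k)) ∨ s(s(s(q, m), m ∧ q), s(k ∧ k ∧ k ∧ m, k ∨ k ∨ m ∨ p))
Right:  s(s(s(q, m), m ∧ q), s(m ∧ k ∧ k ∧ k, m ∨ p ∨ k ∨ k)) ∨ s((q ∧ m ∨ q ∧ q ∧ p) ∨ (m ∧ q ∧ q ∧ k ∨ (k ∨ p)), p ∨ (p ∨ (k ∧ q) ∧ k) ∨ (m ∧ p ∧ q ∨ m) ∨ s(k, k) ∨ k)
  Merge nested applications:  s(s(s(q, m), m ∧ q), s(k ∧ k ∧ k ∧ m, k ∨ k ∨ m ∨ p)) ∨ s(k ∨ k ∧ m ∧ q ∧ q ∨ m ∧ q ∨ p ∨ p ∧ q ∧ q, k ∨ k ∧ k ∧ q ∨ m ∨ m ∧ p ∧ q ∨ p ∨ p ∨ s(k, k))
  Sort arguments:  s(k ∨ k ∧ m ∧ q ∧ q ∨ m ∧ q ∨ p ∨ p ∧ q ∧ q, k ∨ k ∧ k ∧ q ∨ m ∨ m ∧ p ∧ q ∨ p ∨ p ∨ s(k, k)) ∨ s(s(s(q, m), m ∧ q), s(k ∧ k ∧ k ∧ m, k ∨ k ∨ m ∨ p))

Answer: yes — both canonical forms are s(k ∨ k ∧ m ∧ q ∧ q ∨ m ∧ q ∨ p ∨ p ∧ q ∧ q, k ∨ k ∧ k ∧ q ∨ m ∨ m ∧ p ∧ q ∨ p ∨ p ∨ s(k, k)) ∨ s(s(s(q, m), m ∧ q), s(k ∧ k ∧ k ∧ m, k ∨ k ∨ m ∨ p))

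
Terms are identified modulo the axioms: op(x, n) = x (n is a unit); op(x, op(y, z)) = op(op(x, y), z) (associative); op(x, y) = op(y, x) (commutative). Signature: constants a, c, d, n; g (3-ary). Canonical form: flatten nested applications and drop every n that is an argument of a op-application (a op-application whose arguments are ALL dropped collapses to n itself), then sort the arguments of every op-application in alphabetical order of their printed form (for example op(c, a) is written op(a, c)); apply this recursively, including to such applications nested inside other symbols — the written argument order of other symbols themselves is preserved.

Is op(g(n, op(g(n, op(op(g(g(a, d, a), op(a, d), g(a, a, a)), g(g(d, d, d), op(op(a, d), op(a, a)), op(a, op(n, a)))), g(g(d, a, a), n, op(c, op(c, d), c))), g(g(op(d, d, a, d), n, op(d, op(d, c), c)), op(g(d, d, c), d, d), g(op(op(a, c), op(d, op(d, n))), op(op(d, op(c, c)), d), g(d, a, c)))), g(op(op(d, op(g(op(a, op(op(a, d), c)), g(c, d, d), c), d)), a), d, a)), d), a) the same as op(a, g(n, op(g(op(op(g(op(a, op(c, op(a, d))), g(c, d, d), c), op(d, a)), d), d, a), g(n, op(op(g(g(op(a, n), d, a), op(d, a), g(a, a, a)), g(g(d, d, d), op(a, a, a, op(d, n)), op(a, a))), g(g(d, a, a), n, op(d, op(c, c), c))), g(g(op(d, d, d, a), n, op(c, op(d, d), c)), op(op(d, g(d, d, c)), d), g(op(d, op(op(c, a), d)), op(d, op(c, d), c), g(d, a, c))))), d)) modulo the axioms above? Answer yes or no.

Answer: yes — both canonical forms are op(a, g(n, op(g(n, op(g(g(a, d, a), op(a, d), g(a, a, a)), g(g(d, a, a), n, op(c, c, c, d)), g(g(d, d, d), op(a, a, a, d), op(a, a))), g(g(op(a, d, d, d), n, op(c, c, d, d)), op(d, d, g(d, d, c)), g(op(a, c, d, d), op(c, c, d, d), g(d, a, c)))), g(op(a, d, d, g(op(a, a, c, d), g(c, d, d), c)), d, a)), d))

Derivation:
Left:  op(g(n, op(g(n, op(op(g(g(a, d, a), op(a, d), g(a, a, a)), g(g(d, d, d), op(op(a, d), op(a, a)), op(a, op(n, a)))), g(g(d, a, a), n, op(c, op(c, d), c))), g(g(op(d, d, a, d), n, op(d, op(d, c), c)), op(g(d, d, c), d, d), g(op(op(a, c), op(d, op(d, n))), op(op(d, op(c, c)), d), g(d, a, c)))), g(op(op(d, op(g(op(a, op(op(a, d), c)), g(c, d, d), c), d)), a), d, a)), d), a)
  Simplify inside:  g(n, op(g(n, op(op(g(g(a, d, a), op(a, d), g(a, a, a)), g(g(d, d, d), op(op(a, d), op(a, a)), op(a, op(n, a)))), g(g(d, a, a), n, op(c, op(c, d), c))), g(g(op(d, d, a, d), n, op(d, op(d, c), c)), op(g(d, d, c), d, d), g(op(op(a, c), op(d, op(d, n))), op(op(d, op(c, c)), d), g(d, a, c)))), g(op(op(d, op(g(op(a, op(op(a, d), c)), g(c, d, d), c), d)), a), d, a)), d)  →  g(n, op(g(n, op(g(g(a, d, a), op(a, d), g(a, a, a)), g(g(d, a, a), n, op(c, c, c, d)), g(g(d, d, d), op(a, a, a, d), op(a, a))), g(g(op(a, d, d, d), n, op(c, c, d, d)), op(d, d, g(d, d, c)), g(op(a, c, d, d), op(c, c, d, d), g(d, a, c)))), g(op(a, d, d, g(op(a, a, c, d), g(c, d, d), c)), d, a)), d)
  Sort:  op(a, g(n, op(g(n, op(g(g(a, d, a), op(a, d), g(a, a, a)), g(g(d, a, a), n, op(c, c, c, d)), g(g(d, d, d), op(a, a, a, d), op(a, a))), g(g(op(a, d, d, d), n, op(c, c, d, d)), op(d, d, g(d, d, c)), g(op(a, c, d, d), op(c, c, d, d), g(d, a, c)))), g(op(a, d, d, g(op(a, a, c, d), g(c, d, d), c)), d, a)), d))
Right:  op(a, g(n, op(g(op(op(g(op(a, op(c, op(a, d))), g(c, d, d), c), op(d, a)), d), d, a), g(n, op(op(g(g(op(a, n), d, a), op(d, a), g(a, a, a)), g(g(d, d, d), op(a, a, a, op(d, n)), op(a, a))), g(g(d, a, a), n, op(d, op(c, c), c))), g(g(op(d, d, d, a), n, op(c, op(d, d), c)), op(op(d, g(d, d, c)), d), g(op(d, op(op(c, a), d)), op(d, op(c, d), c), g(d, a, c))))), d))
  Simplify inside:  g(n, op(g(op(op(g(op(a, op(c, op(a, d))), g(c, d, d), c), op(d, a)), d), d, a), g(n, op(op(g(g(op(a, n), d, a), op(d, a), g(a, a, a)), g(g(d, d, d), op(a, a, a, op(d, n)), op(a, a))), g(g(d, a, a), n, op(d, op(c, c), c))), g(g(op(d, d, d, a), n, op(c, op(d, d), c)), op(op(d, g(d, d, c)), d), g(op(d, op(op(c, a), d)), op(d, op(c, d), c), g(d, a, c))))), d)  →  g(n, op(g(n, op(g(g(a, d, a), op(a, d), g(a, a, a)), g(g(d, a, a), n, op(c, c, c, d)), g(g(d, d, d), op(a, a, a, d), op(a, a))), g(g(op(a, d, d, d), n, op(c, c, d, d)), op(d, d, g(d, d, c)), g(op(a, c, d, d), op(c, c, d, d), g(d, a, c)))), g(op(a, d, d, g(op(a, a, c, d), g(c, d, d), c)), d, a)), d)
  Sort:  op(a, g(n, op(g(n, op(g(g(a, d, a), op(a, d), g(a, a, a)), g(g(d, a, a), n, op(c, c, c, d)), g(g(d, d, d), op(a, a, a, d), op(a, a))), g(g(op(a, d, d, d), n, op(c, c, d, d)), op(d, d, g(d, d, c)), g(op(a, c, d, d), op(c, c, d, d), g(d, a, c)))), g(op(a, d, d, g(op(a, a, c, d), g(c, d, d), c)), d, a)), d))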